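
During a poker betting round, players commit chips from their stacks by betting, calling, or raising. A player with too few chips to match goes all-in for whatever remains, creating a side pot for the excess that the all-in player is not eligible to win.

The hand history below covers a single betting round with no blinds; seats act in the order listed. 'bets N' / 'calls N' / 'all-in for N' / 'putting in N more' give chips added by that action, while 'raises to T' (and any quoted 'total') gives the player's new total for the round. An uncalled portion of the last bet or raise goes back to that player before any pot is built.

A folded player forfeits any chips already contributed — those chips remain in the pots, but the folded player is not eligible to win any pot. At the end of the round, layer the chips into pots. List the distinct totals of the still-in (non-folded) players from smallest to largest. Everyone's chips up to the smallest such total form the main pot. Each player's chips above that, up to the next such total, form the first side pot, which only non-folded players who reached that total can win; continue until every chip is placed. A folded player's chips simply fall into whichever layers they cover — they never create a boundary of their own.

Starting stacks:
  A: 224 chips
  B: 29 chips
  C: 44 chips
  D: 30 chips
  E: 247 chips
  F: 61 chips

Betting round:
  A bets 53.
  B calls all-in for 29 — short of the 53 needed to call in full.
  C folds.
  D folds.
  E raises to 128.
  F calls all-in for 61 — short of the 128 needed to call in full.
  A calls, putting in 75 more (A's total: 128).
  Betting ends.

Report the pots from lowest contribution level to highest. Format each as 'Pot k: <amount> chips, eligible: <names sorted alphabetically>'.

Pot 1: 116 chips, eligible: A, B, E, F
Pot 2: 96 chips, eligible: A, E, F
Pot 3: 134 chips, eligible: A, E

Derivation:
Contributions: A=128, B=29, E=128, F=61
Folded: C, D
Pot levels (distinct totals of non-folded players): 29, 61, 128
Layer 1-29: 29 each from A, B, E, F = 29*4 = 116 chips; eligible A, B, E, F
Layer 30-61: 32 each from A, E, F = 32*3 = 96 chips; eligible A, E, F
Layer 62-128: 67 each from A, E = 67*2 = 134 chips; eligible A, E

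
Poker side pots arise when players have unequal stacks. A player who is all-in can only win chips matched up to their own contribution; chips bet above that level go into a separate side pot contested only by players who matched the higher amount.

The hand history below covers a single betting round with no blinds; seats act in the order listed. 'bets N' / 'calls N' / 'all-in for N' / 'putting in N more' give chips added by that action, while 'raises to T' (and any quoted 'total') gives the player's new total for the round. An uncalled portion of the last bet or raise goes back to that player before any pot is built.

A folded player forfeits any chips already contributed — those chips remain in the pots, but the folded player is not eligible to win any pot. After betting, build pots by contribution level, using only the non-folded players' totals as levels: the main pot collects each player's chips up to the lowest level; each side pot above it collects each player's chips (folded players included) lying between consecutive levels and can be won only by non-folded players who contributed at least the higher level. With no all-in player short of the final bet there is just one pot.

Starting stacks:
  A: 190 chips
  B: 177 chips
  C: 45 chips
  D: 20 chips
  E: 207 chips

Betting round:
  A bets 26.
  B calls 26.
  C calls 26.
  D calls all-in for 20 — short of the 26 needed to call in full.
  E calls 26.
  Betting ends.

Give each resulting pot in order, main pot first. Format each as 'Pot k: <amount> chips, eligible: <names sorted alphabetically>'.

Contributions: A=26, B=26, C=26, D=20, E=26
Pot levels (distinct totals of non-folded players): 20, 26
Layer 1-20: 20 each from A, B, C, D, E = 20*5 = 100 chips; eligible A, B, C, D, E
Layer 21-26: 6 each from A, B, C, E = 6*4 = 24 chips; eligible A, B, C, E

Pot 1: 100 chips, eligible: A, B, C, D, E
Pot 2: 24 chips, eligible: A, B, C, E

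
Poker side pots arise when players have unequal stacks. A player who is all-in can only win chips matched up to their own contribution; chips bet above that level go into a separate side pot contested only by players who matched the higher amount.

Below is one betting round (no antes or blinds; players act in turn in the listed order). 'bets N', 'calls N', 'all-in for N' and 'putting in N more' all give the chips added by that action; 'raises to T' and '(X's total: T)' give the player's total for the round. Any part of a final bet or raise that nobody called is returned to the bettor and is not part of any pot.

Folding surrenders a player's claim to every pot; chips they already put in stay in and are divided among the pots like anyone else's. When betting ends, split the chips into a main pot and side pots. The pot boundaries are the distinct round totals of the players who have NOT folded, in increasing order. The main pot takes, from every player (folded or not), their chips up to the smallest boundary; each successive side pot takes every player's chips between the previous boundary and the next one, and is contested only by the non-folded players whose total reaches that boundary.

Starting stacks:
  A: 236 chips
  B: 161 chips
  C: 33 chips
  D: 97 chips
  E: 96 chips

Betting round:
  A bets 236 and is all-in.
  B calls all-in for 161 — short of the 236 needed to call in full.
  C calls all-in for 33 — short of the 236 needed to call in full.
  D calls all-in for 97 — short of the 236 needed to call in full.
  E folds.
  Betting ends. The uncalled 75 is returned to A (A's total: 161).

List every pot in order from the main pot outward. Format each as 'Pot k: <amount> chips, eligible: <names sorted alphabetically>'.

Pot 1: 132 chips, eligible: A, B, C, D
Pot 2: 192 chips, eligible: A, B, D
Pot 3: 128 chips, eligible: A, B

Derivation:
Contributions (after 75 returned to A): A=161, B=161, C=33, D=97
Folded: E
Pot levels (distinct totals of non-folded players): 33, 97, 161
Layer 1-33: 33 each from A, B, C, D = 33*4 = 132 chips; eligible A, B, C, D
Layer 34-97: 64 each from A, B, D = 64*3 = 192 chips; eligible A, B, D
Layer 98-161: 64 each from A, B = 64*2 = 128 chips; eligible A, B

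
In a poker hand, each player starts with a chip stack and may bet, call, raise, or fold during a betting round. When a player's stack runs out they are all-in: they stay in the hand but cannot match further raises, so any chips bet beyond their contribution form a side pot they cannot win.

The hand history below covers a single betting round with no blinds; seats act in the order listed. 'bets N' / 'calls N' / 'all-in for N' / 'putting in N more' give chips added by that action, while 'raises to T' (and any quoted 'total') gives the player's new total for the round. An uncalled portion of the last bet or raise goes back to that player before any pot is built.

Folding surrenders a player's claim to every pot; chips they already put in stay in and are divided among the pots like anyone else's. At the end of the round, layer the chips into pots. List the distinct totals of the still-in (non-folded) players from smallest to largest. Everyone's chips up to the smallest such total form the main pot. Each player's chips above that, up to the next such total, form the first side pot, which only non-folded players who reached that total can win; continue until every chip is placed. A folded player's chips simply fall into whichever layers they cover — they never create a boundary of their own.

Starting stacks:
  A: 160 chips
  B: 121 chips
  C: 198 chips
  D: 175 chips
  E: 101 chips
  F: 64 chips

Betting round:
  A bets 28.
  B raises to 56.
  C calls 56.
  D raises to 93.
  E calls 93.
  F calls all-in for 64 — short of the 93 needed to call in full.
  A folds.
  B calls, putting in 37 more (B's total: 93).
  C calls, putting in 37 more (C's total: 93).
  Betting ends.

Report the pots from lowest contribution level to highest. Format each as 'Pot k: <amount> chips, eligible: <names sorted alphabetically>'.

Pot 1: 348 chips, eligible: B, C, D, E, F
Pot 2: 116 chips, eligible: B, C, D, E

Derivation:
Contributions: A=28, B=93, C=93, D=93, E=93, F=64
Folded: A
Pot levels (distinct totals of non-folded players): 64, 93
Layer 1-64: A 28 + B 64 + C 64 + D 64 + E 64 + F 64 = 348 chips; eligible B, C, D, E, F
Layer 65-93: 29 each from B, C, D, E = 29*4 = 116 chips; eligible B, C, D, E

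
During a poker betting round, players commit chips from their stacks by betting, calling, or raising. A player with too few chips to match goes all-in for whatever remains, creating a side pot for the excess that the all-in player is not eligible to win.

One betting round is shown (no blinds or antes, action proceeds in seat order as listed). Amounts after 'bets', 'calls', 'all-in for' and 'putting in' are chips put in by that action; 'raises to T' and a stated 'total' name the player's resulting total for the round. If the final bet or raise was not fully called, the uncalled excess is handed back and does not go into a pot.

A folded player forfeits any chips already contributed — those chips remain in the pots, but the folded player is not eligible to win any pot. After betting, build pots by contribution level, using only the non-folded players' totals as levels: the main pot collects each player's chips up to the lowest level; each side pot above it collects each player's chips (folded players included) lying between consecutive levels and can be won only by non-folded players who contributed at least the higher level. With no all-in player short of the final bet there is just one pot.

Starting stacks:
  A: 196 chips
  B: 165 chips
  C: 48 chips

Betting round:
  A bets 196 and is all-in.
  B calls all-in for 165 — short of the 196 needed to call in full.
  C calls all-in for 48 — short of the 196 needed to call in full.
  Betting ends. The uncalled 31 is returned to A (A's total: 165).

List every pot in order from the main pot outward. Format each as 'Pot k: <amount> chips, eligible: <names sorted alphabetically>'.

Contributions (after 31 returned to A): A=165, B=165, C=48
Pot levels (distinct totals of non-folded players): 48, 165
Layer 1-48: 48 each from A, B, C = 48*3 = 144 chips; eligible A, B, C
Layer 49-165: 117 each from A, B = 117*2 = 234 chips; eligible A, B

Pot 1: 144 chips, eligible: A, B, C
Pot 2: 234 chips, eligible: A, B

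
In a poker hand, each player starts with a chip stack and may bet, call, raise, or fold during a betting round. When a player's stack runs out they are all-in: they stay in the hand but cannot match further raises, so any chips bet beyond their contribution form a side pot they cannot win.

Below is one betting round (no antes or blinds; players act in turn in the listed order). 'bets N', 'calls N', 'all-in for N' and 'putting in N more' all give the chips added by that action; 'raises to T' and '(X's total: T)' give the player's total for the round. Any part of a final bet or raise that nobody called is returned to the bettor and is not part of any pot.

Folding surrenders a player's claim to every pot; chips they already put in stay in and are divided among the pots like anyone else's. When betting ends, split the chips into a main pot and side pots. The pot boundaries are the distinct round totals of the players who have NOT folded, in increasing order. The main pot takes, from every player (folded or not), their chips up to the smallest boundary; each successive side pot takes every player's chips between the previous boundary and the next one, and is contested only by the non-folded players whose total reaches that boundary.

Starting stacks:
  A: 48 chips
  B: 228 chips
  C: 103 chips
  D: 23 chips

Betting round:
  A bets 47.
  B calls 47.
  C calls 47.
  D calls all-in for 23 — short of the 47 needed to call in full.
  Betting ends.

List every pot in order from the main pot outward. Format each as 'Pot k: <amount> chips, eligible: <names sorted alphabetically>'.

Pot 1: 92 chips, eligible: A, B, C, D
Pot 2: 72 chips, eligible: A, B, C

Derivation:
Contributions: A=47, B=47, C=47, D=23
Pot levels (distinct totals of non-folded players): 23, 47
Layer 1-23: 23 each from A, B, C, D = 23*4 = 92 chips; eligible A, B, C, D
Layer 24-47: 24 each from A, B, C = 24*3 = 72 chips; eligible A, B, C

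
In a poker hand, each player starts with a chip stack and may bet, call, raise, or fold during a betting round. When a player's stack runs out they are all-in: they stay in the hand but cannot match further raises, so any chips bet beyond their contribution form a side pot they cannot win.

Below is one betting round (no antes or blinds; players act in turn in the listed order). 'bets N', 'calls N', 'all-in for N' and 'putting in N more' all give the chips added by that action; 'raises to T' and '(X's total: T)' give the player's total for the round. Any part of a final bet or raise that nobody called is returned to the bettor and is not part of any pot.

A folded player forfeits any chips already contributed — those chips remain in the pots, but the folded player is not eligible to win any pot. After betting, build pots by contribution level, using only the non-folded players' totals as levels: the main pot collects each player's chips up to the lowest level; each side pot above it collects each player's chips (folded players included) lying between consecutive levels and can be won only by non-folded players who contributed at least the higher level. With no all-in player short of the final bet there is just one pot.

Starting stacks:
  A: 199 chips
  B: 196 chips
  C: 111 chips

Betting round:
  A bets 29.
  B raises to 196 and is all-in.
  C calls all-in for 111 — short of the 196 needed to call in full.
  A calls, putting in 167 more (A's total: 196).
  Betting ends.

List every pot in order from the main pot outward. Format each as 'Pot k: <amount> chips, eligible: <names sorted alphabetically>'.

Contributions: A=196, B=196, C=111
Pot levels (distinct totals of non-folded players): 111, 196
Layer 1-111: 111 each from A, B, C = 111*3 = 333 chips; eligible A, B, C
Layer 112-196: 85 each from A, B = 85*2 = 170 chips; eligible A, B

Pot 1: 333 chips, eligible: A, B, C
Pot 2: 170 chips, eligible: A, B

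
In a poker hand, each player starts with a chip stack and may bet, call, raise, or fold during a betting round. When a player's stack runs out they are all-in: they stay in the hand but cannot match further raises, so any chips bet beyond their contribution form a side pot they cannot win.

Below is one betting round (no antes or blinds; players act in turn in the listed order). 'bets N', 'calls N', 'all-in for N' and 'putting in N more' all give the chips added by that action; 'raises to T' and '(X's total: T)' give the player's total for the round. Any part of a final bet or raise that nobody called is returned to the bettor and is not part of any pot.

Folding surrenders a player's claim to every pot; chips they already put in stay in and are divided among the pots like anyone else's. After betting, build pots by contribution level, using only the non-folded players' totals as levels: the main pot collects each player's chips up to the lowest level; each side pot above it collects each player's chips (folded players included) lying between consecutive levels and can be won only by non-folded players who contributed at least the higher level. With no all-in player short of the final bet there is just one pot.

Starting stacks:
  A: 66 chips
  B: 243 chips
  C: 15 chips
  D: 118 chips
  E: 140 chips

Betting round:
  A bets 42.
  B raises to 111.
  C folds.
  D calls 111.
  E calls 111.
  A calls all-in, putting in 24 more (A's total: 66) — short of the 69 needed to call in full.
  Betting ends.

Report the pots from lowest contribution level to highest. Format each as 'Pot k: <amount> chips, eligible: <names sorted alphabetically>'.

Pot 1: 264 chips, eligible: A, B, D, E
Pot 2: 135 chips, eligible: B, D, E

Derivation:
Contributions: A=66, B=111, D=111, E=111
Folded: C
Pot levels (distinct totals of non-folded players): 66, 111
Layer 1-66: 66 each from A, B, D, E = 66*4 = 264 chips; eligible A, B, D, E
Layer 67-111: 45 each from B, D, E = 45*3 = 135 chips; eligible B, D, E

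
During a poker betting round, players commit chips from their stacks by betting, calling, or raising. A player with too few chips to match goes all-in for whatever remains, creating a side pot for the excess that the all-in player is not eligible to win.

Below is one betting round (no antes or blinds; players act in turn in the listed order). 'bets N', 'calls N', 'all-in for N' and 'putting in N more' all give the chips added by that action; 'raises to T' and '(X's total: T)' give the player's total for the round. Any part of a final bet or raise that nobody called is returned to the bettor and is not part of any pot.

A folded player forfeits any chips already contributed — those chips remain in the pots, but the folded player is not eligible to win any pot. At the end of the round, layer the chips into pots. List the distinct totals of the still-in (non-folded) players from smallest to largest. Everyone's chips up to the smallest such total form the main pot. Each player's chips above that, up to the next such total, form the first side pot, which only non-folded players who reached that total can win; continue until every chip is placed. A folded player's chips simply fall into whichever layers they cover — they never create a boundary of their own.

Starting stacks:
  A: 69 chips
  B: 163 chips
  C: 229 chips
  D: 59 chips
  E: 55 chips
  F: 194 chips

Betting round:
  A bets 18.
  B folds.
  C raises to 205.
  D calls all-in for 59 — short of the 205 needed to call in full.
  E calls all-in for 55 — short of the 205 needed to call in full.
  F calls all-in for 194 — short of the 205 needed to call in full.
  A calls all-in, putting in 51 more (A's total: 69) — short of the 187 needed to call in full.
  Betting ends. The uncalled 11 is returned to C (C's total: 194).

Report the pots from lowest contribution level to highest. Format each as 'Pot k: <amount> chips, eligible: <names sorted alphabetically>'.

Contributions (after 11 returned to C): A=69, C=194, D=59, E=55, F=194
Folded: B
Pot levels (distinct totals of non-folded players): 55, 59, 69, 194
Layer 1-55: 55 each from A, C, D, E, F = 55*5 = 275 chips; eligible A, C, D, E, F
Layer 56-59: 4 each from A, C, D, F = 4*4 = 16 chips; eligible A, C, D, F
Layer 60-69: 10 each from A, C, F = 10*3 = 30 chips; eligible A, C, F
Layer 70-194: 125 each from C, F = 125*2 = 250 chips; eligible C, F

Pot 1: 275 chips, eligible: A, C, D, E, F
Pot 2: 16 chips, eligible: A, C, D, F
Pot 3: 30 chips, eligible: A, C, F
Pot 4: 250 chips, eligible: C, F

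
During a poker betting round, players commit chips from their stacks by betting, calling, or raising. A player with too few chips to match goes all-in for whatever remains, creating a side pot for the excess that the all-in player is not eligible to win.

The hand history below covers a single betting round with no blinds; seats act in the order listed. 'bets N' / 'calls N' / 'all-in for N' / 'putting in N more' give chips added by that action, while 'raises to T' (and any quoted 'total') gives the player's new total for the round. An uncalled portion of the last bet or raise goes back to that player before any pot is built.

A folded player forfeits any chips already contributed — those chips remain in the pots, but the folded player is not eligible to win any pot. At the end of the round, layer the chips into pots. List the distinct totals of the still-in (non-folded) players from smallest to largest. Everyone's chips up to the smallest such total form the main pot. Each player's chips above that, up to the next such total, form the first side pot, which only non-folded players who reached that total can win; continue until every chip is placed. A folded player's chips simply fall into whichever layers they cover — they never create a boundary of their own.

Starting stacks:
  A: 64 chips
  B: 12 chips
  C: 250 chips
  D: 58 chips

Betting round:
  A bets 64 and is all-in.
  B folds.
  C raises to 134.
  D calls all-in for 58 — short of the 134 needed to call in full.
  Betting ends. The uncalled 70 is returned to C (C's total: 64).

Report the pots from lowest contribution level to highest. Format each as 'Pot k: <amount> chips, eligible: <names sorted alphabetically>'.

Pot 1: 174 chips, eligible: A, C, D
Pot 2: 12 chips, eligible: A, C

Derivation:
Contributions (after 70 returned to C): A=64, C=64, D=58
Folded: B
Pot levels (distinct totals of non-folded players): 58, 64
Layer 1-58: 58 each from A, C, D = 58*3 = 174 chips; eligible A, C, D
Layer 59-64: 6 each from A, C = 6*2 = 12 chips; eligible A, C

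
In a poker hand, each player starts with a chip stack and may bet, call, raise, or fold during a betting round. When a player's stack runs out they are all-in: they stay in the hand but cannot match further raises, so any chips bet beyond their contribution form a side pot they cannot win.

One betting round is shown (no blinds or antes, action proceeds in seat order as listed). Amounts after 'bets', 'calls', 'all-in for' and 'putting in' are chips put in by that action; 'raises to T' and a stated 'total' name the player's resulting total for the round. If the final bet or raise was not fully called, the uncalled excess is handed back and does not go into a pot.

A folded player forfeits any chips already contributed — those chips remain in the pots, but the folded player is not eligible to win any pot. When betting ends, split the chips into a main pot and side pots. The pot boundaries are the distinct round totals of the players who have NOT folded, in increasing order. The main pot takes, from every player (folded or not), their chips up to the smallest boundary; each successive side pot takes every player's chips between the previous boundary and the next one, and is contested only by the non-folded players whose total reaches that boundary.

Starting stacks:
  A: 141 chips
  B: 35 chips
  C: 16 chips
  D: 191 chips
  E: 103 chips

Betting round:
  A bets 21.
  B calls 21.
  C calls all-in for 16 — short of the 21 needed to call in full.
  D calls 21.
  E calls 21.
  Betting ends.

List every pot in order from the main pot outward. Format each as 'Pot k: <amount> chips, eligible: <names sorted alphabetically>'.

Contributions: A=21, B=21, C=16, D=21, E=21
Pot levels (distinct totals of non-folded players): 16, 21
Layer 1-16: 16 each from A, B, C, D, E = 16*5 = 80 chips; eligible A, B, C, D, E
Layer 17-21: 5 each from A, B, D, E = 5*4 = 20 chips; eligible A, B, D, E

Pot 1: 80 chips, eligible: A, B, C, D, E
Pot 2: 20 chips, eligible: A, B, D, E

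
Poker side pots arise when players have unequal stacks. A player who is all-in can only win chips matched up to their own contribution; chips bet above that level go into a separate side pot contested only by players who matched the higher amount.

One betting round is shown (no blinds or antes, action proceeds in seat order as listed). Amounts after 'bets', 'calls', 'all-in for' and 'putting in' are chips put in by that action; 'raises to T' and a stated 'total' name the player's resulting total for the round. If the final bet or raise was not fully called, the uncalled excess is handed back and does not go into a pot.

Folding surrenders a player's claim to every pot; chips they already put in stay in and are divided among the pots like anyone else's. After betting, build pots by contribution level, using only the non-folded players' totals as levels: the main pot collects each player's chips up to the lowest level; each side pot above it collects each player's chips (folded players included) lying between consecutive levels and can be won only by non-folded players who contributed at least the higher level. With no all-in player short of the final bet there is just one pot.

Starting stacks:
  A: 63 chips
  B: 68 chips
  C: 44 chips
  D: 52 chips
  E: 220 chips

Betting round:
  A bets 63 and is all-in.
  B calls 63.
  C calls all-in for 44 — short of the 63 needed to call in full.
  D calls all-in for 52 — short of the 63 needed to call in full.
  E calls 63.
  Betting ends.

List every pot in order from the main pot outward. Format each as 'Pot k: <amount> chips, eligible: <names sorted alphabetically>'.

Contributions: A=63, B=63, C=44, D=52, E=63
Pot levels (distinct totals of non-folded players): 44, 52, 63
Layer 1-44: 44 each from A, B, C, D, E = 44*5 = 220 chips; eligible A, B, C, D, E
Layer 45-52: 8 each from A, B, D, E = 8*4 = 32 chips; eligible A, B, D, E
Layer 53-63: 11 each from A, B, E = 11*3 = 33 chips; eligible A, B, E

Pot 1: 220 chips, eligible: A, B, C, D, E
Pot 2: 32 chips, eligible: A, B, D, E
Pot 3: 33 chips, eligible: A, B, E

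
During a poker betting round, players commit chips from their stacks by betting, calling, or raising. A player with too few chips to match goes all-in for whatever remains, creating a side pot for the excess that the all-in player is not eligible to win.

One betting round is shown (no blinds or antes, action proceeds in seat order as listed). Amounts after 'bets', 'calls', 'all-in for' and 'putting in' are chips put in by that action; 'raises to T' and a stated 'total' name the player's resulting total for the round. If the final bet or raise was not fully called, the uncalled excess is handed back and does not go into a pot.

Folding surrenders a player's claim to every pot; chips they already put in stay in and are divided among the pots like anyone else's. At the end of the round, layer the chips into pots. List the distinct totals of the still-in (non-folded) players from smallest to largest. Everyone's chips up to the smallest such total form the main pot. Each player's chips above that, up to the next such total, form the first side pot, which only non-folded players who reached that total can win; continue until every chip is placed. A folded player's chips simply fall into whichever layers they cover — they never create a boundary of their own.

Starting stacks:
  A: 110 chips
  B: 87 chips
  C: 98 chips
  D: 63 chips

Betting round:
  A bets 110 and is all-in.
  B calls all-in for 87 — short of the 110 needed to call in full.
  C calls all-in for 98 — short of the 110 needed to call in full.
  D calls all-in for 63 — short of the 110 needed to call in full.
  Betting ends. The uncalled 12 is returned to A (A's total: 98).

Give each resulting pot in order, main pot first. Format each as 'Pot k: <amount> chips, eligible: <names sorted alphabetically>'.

Contributions (after 12 returned to A): A=98, B=87, C=98, D=63
Pot levels (distinct totals of non-folded players): 63, 87, 98
Layer 1-63: 63 each from A, B, C, D = 63*4 = 252 chips; eligible A, B, C, D
Layer 64-87: 24 each from A, B, C = 24*3 = 72 chips; eligible A, B, C
Layer 88-98: 11 each from A, C = 11*2 = 22 chips; eligible A, C

Pot 1: 252 chips, eligible: A, B, C, D
Pot 2: 72 chips, eligible: A, B, C
Pot 3: 22 chips, eligible: A, C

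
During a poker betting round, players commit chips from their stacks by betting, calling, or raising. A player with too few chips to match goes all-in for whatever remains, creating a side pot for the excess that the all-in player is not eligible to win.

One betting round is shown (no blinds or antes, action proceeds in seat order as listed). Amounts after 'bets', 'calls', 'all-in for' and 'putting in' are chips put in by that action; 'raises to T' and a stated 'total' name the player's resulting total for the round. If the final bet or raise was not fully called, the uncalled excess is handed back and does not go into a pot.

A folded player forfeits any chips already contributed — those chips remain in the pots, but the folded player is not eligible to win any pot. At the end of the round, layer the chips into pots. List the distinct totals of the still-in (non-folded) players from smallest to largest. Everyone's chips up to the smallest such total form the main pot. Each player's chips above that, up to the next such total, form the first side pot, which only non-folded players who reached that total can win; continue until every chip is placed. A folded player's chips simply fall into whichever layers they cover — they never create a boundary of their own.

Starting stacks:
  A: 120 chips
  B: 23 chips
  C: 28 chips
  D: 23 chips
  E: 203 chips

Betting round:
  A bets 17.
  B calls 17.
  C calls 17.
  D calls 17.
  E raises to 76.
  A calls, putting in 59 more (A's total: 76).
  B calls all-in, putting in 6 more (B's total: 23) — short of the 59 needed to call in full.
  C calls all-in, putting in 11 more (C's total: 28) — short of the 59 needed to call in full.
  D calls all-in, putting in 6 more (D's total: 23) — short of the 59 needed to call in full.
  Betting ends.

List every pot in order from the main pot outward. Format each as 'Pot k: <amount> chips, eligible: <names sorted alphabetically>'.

Pot 1: 115 chips, eligible: A, B, C, D, E
Pot 2: 15 chips, eligible: A, C, E
Pot 3: 96 chips, eligible: A, E

Derivation:
Contributions: A=76, B=23, C=28, D=23, E=76
Pot levels (distinct totals of non-folded players): 23, 28, 76
Layer 1-23: 23 each from A, B, C, D, E = 23*5 = 115 chips; eligible A, B, C, D, E
Layer 24-28: 5 each from A, C, E = 5*3 = 15 chips; eligible A, C, E
Layer 29-76: 48 each from A, E = 48*2 = 96 chips; eligible A, E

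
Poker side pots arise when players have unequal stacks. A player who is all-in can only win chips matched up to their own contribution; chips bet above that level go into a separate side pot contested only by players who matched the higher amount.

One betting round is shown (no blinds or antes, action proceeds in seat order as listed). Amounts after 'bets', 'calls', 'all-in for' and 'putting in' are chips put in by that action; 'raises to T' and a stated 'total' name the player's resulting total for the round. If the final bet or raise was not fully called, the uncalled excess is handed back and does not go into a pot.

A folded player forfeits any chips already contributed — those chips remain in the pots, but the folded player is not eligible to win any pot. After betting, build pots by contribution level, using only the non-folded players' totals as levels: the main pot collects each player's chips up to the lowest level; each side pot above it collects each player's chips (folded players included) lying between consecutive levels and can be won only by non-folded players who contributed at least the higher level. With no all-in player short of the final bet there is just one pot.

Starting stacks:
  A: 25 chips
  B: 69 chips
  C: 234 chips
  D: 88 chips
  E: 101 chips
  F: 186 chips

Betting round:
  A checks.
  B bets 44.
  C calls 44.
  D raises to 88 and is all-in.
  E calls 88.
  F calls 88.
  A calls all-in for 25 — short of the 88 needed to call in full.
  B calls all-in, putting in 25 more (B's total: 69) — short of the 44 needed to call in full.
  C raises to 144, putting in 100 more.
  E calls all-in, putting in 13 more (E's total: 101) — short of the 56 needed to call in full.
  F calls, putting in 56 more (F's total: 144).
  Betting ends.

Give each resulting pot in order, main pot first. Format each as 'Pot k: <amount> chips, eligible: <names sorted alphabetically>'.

Pot 1: 150 chips, eligible: A, B, C, D, E, F
Pot 2: 220 chips, eligible: B, C, D, E, F
Pot 3: 76 chips, eligible: C, D, E, F
Pot 4: 39 chips, eligible: C, E, F
Pot 5: 86 chips, eligible: C, F

Derivation:
Contributions: A=25, B=69, C=144, D=88, E=101, F=144
Pot levels (distinct totals of non-folded players): 25, 69, 88, 101, 144
Layer 1-25: 25 each from A, B, C, D, E, F = 25*6 = 150 chips; eligible A, B, C, D, E, F
Layer 26-69: 44 each from B, C, D, E, F = 44*5 = 220 chips; eligible B, C, D, E, F
Layer 70-88: 19 each from C, D, E, F = 19*4 = 76 chips; eligible C, D, E, F
Layer 89-101: 13 each from C, E, F = 13*3 = 39 chips; eligible C, E, F
Layer 102-144: 43 each from C, F = 43*2 = 86 chips; eligible C, F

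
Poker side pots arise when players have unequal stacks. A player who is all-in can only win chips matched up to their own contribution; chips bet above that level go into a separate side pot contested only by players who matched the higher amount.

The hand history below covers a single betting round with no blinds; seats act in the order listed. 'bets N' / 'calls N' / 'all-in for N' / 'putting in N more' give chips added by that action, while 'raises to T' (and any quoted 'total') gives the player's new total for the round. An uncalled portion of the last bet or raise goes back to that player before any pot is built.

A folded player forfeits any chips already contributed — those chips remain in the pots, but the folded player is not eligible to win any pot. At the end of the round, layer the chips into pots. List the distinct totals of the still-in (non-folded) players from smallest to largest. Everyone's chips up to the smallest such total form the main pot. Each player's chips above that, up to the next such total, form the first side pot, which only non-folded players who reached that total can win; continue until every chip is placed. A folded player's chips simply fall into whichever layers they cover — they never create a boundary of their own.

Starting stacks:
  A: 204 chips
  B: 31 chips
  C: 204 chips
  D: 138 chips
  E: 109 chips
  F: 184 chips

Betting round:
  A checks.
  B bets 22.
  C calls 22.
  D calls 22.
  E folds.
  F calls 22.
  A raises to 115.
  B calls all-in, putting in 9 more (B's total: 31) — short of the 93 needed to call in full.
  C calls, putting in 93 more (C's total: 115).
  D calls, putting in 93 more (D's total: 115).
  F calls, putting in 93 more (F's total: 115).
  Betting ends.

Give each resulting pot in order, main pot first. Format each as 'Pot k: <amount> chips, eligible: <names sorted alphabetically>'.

Contributions: A=115, B=31, C=115, D=115, F=115
Folded: E
Pot levels (distinct totals of non-folded players): 31, 115
Layer 1-31: 31 each from A, B, C, D, F = 31*5 = 155 chips; eligible A, B, C, D, F
Layer 32-115: 84 each from A, C, D, F = 84*4 = 336 chips; eligible A, C, D, F

Pot 1: 155 chips, eligible: A, B, C, D, F
Pot 2: 336 chips, eligible: A, C, D, F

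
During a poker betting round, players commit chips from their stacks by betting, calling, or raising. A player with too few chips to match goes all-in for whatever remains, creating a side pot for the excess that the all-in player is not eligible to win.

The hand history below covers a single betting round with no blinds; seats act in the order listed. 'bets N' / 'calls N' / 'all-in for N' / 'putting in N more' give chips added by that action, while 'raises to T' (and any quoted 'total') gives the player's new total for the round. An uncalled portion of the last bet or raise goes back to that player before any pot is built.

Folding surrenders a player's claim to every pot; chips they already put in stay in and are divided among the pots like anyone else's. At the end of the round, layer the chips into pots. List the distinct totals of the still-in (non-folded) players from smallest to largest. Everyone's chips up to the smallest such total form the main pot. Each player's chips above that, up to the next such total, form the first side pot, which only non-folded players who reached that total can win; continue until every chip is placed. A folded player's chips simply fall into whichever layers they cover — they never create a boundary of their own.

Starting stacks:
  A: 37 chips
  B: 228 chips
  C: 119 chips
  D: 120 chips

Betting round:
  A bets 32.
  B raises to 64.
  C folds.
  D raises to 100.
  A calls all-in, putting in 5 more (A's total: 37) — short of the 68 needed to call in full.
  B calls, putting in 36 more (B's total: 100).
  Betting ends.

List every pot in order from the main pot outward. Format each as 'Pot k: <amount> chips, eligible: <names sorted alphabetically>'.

Contributions: A=37, B=100, D=100
Folded: C
Pot levels (distinct totals of non-folded players): 37, 100
Layer 1-37: 37 each from A, B, D = 37*3 = 111 chips; eligible A, B, D
Layer 38-100: 63 each from B, D = 63*2 = 126 chips; eligible B, D

Pot 1: 111 chips, eligible: A, B, D
Pot 2: 126 chips, eligible: B, D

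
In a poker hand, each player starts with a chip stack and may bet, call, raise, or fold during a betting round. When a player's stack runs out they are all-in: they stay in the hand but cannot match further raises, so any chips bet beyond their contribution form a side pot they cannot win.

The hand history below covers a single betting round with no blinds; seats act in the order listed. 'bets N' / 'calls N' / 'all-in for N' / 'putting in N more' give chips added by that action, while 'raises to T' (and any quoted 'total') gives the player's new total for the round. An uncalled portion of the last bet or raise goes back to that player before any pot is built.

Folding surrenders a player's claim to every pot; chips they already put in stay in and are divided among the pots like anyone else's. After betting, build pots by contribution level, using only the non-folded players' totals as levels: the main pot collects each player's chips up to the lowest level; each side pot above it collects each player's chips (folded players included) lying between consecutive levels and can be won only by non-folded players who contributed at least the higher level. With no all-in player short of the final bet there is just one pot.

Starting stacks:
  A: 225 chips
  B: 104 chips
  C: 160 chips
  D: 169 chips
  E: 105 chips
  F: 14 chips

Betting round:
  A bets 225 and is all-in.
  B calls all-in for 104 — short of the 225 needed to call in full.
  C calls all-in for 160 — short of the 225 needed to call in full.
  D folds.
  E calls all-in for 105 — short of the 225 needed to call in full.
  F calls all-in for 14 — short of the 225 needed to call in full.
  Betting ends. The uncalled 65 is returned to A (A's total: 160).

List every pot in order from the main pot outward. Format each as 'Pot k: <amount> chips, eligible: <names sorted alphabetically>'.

Contributions (after 65 returned to A): A=160, B=104, C=160, E=105, F=14
Folded: D
Pot levels (distinct totals of non-folded players): 14, 104, 105, 160
Layer 1-14: 14 each from A, B, C, E, F = 14*5 = 70 chips; eligible A, B, C, E, F
Layer 15-104: 90 each from A, B, C, E = 90*4 = 360 chips; eligible A, B, C, E
Layer 105-105: 1 each from A, C, E = 1*3 = 3 chips; eligible A, C, E
Layer 106-160: 55 each from A, C = 55*2 = 110 chips; eligible A, C

Pot 1: 70 chips, eligible: A, B, C, E, F
Pot 2: 360 chips, eligible: A, B, C, E
Pot 3: 3 chips, eligible: A, C, E
Pot 4: 110 chips, eligible: A, C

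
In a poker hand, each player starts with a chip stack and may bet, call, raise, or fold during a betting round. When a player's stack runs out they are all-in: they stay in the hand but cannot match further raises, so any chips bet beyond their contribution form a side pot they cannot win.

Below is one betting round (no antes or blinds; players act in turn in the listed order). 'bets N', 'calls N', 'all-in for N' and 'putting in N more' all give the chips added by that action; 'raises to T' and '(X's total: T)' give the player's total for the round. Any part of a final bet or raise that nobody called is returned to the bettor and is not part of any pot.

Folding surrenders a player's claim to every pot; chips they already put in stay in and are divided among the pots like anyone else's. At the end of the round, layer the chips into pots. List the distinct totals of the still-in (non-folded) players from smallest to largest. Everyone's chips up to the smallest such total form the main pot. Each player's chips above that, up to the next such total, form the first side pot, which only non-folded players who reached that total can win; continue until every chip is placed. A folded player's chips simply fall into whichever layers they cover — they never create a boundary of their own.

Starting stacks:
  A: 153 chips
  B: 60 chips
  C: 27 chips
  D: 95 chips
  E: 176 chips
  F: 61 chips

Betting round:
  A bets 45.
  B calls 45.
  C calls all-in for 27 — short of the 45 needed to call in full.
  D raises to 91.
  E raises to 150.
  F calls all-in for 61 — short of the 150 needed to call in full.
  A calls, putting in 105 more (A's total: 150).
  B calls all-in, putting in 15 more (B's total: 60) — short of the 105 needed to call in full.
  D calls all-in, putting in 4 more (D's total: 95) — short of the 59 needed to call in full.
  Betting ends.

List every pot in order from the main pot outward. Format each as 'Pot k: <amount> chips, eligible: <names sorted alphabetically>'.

Contributions: A=150, B=60, C=27, D=95, E=150, F=61
Pot levels (distinct totals of non-folded players): 27, 60, 61, 95, 150
Layer 1-27: 27 each from A, B, C, D, E, F = 27*6 = 162 chips; eligible A, B, C, D, E, F
Layer 28-60: 33 each from A, B, D, E, F = 33*5 = 165 chips; eligible A, B, D, E, F
Layer 61-61: 1 each from A, D, E, F = 1*4 = 4 chips; eligible A, D, E, F
Layer 62-95: 34 each from A, D, E = 34*3 = 102 chips; eligible A, D, E
Layer 96-150: 55 each from A, E = 55*2 = 110 chips; eligible A, E

Pot 1: 162 chips, eligible: A, B, C, D, E, F
Pot 2: 165 chips, eligible: A, B, D, E, F
Pot 3: 4 chips, eligible: A, D, E, F
Pot 4: 102 chips, eligible: A, D, E
Pot 5: 110 chips, eligible: A, E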